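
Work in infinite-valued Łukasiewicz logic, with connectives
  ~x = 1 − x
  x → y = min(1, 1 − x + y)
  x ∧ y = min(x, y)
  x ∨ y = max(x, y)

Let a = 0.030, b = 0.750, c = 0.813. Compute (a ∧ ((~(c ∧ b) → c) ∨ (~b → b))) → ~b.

c ∧ b = min(0.813, 0.750) = 0.750
~(c ∧ b) = 1 − 0.750 = 0.250
~(c ∧ b) → c = min(1, 1 − 0.250 + 0.813) = min(1, 1.563) = 1.000
~b = 1 − 0.750 = 0.250
~b → b = min(1, 1 − 0.250 + 0.750) = min(1, 1.500) = 1.000
(~(c ∧ b) → c) ∨ (~b → b) = max(1.000, 1.000) = 1.000
a ∧ ((~(c ∧ b) → c) ∨ (~b → b)) = min(0.030, 1.000) = 0.030
(a ∧ ((~(c ∧ b) → c) ∨ (~b → b))) → ~b = min(1, 1 − 0.030 + 0.250) = min(1, 1.220) = 1.000

1.000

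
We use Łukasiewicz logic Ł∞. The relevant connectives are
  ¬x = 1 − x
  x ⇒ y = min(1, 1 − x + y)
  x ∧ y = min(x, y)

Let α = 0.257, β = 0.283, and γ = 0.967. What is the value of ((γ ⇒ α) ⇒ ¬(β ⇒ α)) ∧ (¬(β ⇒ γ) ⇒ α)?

0.736

γ ⇒ α = min(1, 1 − 0.967 + 0.257) = min(1, 0.290) = 0.290
β ⇒ α = min(1, 1 − 0.283 + 0.257) = min(1, 0.974) = 0.974
¬(β ⇒ α) = 1 − 0.974 = 0.026
(γ ⇒ α) ⇒ ¬(β ⇒ α) = min(1, 1 − 0.290 + 0.026) = min(1, 0.736) = 0.736
β ⇒ γ = min(1, 1 − 0.283 + 0.967) = min(1, 1.684) = 1.000
¬(β ⇒ γ) = 1 − 1.000 = 0.000
¬(β ⇒ γ) ⇒ α = min(1, 1 − 0.000 + 0.257) = min(1, 1.257) = 1.000
((γ ⇒ α) ⇒ ¬(β ⇒ α)) ∧ (¬(β ⇒ γ) ⇒ α) = min(0.736, 1.000) = 0.736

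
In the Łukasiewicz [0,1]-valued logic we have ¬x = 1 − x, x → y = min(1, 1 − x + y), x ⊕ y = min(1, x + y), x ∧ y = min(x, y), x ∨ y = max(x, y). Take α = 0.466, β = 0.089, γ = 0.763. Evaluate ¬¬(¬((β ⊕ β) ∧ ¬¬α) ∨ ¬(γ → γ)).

0.822

β ⊕ β = min(1, 0.089 + 0.089) = min(1, 0.178) = 0.178
¬α = 1 − 0.466 = 0.534
¬¬α = 1 − 0.534 = 0.466
(β ⊕ β) ∧ ¬¬α = min(0.178, 0.466) = 0.178
¬((β ⊕ β) ∧ ¬¬α) = 1 − 0.178 = 0.822
γ → γ = min(1, 1 − 0.763 + 0.763) = min(1, 1.000) = 1.000
¬(γ → γ) = 1 − 1.000 = 0.000
¬((β ⊕ β) ∧ ¬¬α) ∨ ¬(γ → γ) = max(0.822, 0.000) = 0.822
¬(¬((β ⊕ β) ∧ ¬¬α) ∨ ¬(γ → γ)) = 1 − 0.822 = 0.178
¬¬(¬((β ⊕ β) ∧ ¬¬α) ∨ ¬(γ → γ)) = 1 − 0.178 = 0.822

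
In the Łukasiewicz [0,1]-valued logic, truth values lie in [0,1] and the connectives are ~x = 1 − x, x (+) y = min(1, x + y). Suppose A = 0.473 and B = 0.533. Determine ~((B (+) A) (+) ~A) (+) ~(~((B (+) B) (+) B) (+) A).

B (+) A = min(1, 0.533 + 0.473) = min(1, 1.006) = 1.000
~A = 1 − 0.473 = 0.527
(B (+) A) (+) ~A = min(1, 1.000 + 0.527) = min(1, 1.527) = 1.000
~((B (+) A) (+) ~A) = 1 − 1.000 = 0.000
B (+) B = min(1, 0.533 + 0.533) = min(1, 1.066) = 1.000
(B (+) B) (+) B = min(1, 1.000 + 0.533) = min(1, 1.533) = 1.000
~((B (+) B) (+) B) = 1 − 1.000 = 0.000
~((B (+) B) (+) B) (+) A = min(1, 0.000 + 0.473) = min(1, 0.473) = 0.473
~(~((B (+) B) (+) B) (+) A) = 1 − 0.473 = 0.527
~((B (+) A) (+) ~A) (+) ~(~((B (+) B) (+) B) (+) A) = min(1, 0.000 + 0.527) = min(1, 0.527) = 0.527

0.527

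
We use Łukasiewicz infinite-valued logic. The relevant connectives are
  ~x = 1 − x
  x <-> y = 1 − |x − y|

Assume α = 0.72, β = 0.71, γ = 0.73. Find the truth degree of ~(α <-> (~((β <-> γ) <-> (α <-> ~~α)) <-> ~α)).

0.02

β <-> γ = 1 − |0.71 − 0.73| = 1 − 0.02 = 0.98
~α = 1 − 0.72 = 0.28
~~α = 1 − 0.28 = 0.72
α <-> ~~α = 1 − |0.72 − 0.72| = 1 − 0.00 = 1.00
(β <-> γ) <-> (α <-> ~~α) = 1 − |0.98 − 1.00| = 1 − 0.02 = 0.98
~((β <-> γ) <-> (α <-> ~~α)) = 1 − 0.98 = 0.02
~((β <-> γ) <-> (α <-> ~~α)) <-> ~α = 1 − |0.02 − 0.28| = 1 − 0.26 = 0.74
α <-> (~((β <-> γ) <-> (α <-> ~~α)) <-> ~α) = 1 − |0.72 − 0.74| = 1 − 0.02 = 0.98
~(α <-> (~((β <-> γ) <-> (α <-> ~~α)) <-> ~α)) = 1 − 0.98 = 0.02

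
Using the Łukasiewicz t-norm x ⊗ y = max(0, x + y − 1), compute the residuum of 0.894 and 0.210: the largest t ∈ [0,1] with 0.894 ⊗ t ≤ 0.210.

0.316

The residuum of the Łukasiewicz t-norm gives the supremum: min(1, 1 − 0.894 + 0.210).
1 − 0.894 + 0.210 = 0.316, so t = min(1, 0.316) = 0.316.
Check: 0.894 ⊗ 0.316 = max(0, 0.210) = 0.210 ≤ 0.210.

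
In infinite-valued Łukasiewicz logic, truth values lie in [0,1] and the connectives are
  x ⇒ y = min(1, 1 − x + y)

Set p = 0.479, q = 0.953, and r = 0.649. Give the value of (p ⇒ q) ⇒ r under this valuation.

p ⇒ q = min(1, 1 − 0.479 + 0.953) = min(1, 1.474) = 1.000
(p ⇒ q) ⇒ r = min(1, 1 − 1.000 + 0.649) = min(1, 0.649) = 0.649

0.649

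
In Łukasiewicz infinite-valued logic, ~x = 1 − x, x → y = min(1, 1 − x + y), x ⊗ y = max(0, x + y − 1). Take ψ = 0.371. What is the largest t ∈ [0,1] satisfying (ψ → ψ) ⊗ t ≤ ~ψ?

ψ → ψ = min(1, 1 − 0.371 + 0.371) = min(1, 1.000) = 1.000
So the left factor is ψ → ψ = 1.000.
~ψ = 1 − 0.371 = 0.629
So the right-hand bound is ~ψ = 0.629.
The residuum of the Łukasiewicz t-norm gives the supremum: min(1, 1 − 1.000 + 0.629).
1 − 1.000 + 0.629 = 0.629, so t = min(1, 0.629) = 0.629.
Check: 1.000 ⊗ 0.629 = max(0, 0.629) = 0.629 ≤ 0.629.

0.629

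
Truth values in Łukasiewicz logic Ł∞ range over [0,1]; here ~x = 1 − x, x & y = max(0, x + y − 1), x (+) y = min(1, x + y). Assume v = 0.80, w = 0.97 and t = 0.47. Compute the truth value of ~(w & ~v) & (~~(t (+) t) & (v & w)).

~v = 1 − 0.80 = 0.20
w & ~v = max(0, 0.97 + 0.20 − 1) = max(0, 0.17) = 0.17
~(w & ~v) = 1 − 0.17 = 0.83
t (+) t = min(1, 0.47 + 0.47) = min(1, 0.94) = 0.94
~(t (+) t) = 1 − 0.94 = 0.06
~~(t (+) t) = 1 − 0.06 = 0.94
v & w = max(0, 0.80 + 0.97 − 1) = max(0, 0.77) = 0.77
~~(t (+) t) & (v & w) = max(0, 0.94 + 0.77 − 1) = max(0, 0.71) = 0.71
~(w & ~v) & (~~(t (+) t) & (v & w)) = max(0, 0.83 + 0.71 − 1) = max(0, 0.54) = 0.54

0.54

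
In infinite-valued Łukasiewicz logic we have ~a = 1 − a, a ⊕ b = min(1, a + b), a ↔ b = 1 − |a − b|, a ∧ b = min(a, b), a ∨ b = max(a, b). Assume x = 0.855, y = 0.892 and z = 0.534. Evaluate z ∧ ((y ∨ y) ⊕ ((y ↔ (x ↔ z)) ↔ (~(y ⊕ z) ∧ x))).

y ∨ y = max(0.892, 0.892) = 0.892
x ↔ z = 1 − |0.855 − 0.534| = 1 − 0.321 = 0.679
y ↔ (x ↔ z) = 1 − |0.892 − 0.679| = 1 − 0.213 = 0.787
y ⊕ z = min(1, 0.892 + 0.534) = min(1, 1.426) = 1.000
~(y ⊕ z) = 1 − 1.000 = 0.000
~(y ⊕ z) ∧ x = min(0.000, 0.855) = 0.000
(y ↔ (x ↔ z)) ↔ (~(y ⊕ z) ∧ x) = 1 − |0.787 − 0.000| = 1 − 0.787 = 0.213
(y ∨ y) ⊕ ((y ↔ (x ↔ z)) ↔ (~(y ⊕ z) ∧ x)) = min(1, 0.892 + 0.213) = min(1, 1.105) = 1.000
z ∧ ((y ∨ y) ⊕ ((y ↔ (x ↔ z)) ↔ (~(y ⊕ z) ∧ x))) = min(0.534, 1.000) = 0.534

0.534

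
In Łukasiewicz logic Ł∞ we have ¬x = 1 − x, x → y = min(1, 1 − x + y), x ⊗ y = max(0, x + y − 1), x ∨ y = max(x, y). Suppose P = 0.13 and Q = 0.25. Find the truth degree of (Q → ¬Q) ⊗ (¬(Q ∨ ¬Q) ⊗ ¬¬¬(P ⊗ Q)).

¬Q = 1 − 0.25 = 0.75
Q → ¬Q = min(1, 1 − 0.25 + 0.75) = min(1, 1.50) = 1.00
Q ∨ ¬Q = max(0.25, 0.75) = 0.75
¬(Q ∨ ¬Q) = 1 − 0.75 = 0.25
P ⊗ Q = max(0, 0.13 + 0.25 − 1) = max(0, -0.62) = 0.00
¬(P ⊗ Q) = 1 − 0.00 = 1.00
¬¬(P ⊗ Q) = 1 − 1.00 = 0.00
¬¬¬(P ⊗ Q) = 1 − 0.00 = 1.00
¬(Q ∨ ¬Q) ⊗ ¬¬¬(P ⊗ Q) = max(0, 0.25 + 1.00 − 1) = max(0, 0.25) = 0.25
(Q → ¬Q) ⊗ (¬(Q ∨ ¬Q) ⊗ ¬¬¬(P ⊗ Q)) = max(0, 1.00 + 0.25 − 1) = max(0, 0.25) = 0.25

0.25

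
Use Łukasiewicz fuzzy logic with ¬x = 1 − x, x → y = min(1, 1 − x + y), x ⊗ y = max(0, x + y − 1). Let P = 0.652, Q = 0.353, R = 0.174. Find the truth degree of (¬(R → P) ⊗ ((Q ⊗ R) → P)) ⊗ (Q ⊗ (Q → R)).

R → P = min(1, 1 − 0.174 + 0.652) = min(1, 1.478) = 1.000
¬(R → P) = 1 − 1.000 = 0.000
Q ⊗ R = max(0, 0.353 + 0.174 − 1) = max(0, -0.473) = 0.000
(Q ⊗ R) → P = min(1, 1 − 0.000 + 0.652) = min(1, 1.652) = 1.000
¬(R → P) ⊗ ((Q ⊗ R) → P) = max(0, 0.000 + 1.000 − 1) = max(0, 0.000) = 0.000
Q → R = min(1, 1 − 0.353 + 0.174) = min(1, 0.821) = 0.821
Q ⊗ (Q → R) = max(0, 0.353 + 0.821 − 1) = max(0, 0.174) = 0.174
(¬(R → P) ⊗ ((Q ⊗ R) → P)) ⊗ (Q ⊗ (Q → R)) = max(0, 0.000 + 0.174 − 1) = max(0, -0.826) = 0.000

0.000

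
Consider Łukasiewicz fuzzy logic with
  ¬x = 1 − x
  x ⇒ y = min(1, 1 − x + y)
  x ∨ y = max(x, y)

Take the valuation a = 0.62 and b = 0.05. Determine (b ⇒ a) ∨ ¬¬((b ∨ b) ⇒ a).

b ⇒ a = min(1, 1 − 0.05 + 0.62) = min(1, 1.57) = 1.00
b ∨ b = max(0.05, 0.05) = 0.05
(b ∨ b) ⇒ a = min(1, 1 − 0.05 + 0.62) = min(1, 1.57) = 1.00
¬((b ∨ b) ⇒ a) = 1 − 1.00 = 0.00
¬¬((b ∨ b) ⇒ a) = 1 − 0.00 = 1.00
(b ⇒ a) ∨ ¬¬((b ∨ b) ⇒ a) = max(1.00, 1.00) = 1.00

1.00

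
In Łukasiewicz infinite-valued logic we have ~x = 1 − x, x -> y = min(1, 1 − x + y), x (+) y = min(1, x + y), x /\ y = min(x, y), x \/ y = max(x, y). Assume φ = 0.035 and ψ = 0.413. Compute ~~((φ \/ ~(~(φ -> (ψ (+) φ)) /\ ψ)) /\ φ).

ψ (+) φ = min(1, 0.413 + 0.035) = min(1, 0.448) = 0.448
φ -> (ψ (+) φ) = min(1, 1 − 0.035 + 0.448) = min(1, 1.413) = 1.000
~(φ -> (ψ (+) φ)) = 1 − 1.000 = 0.000
~(φ -> (ψ (+) φ)) /\ ψ = min(0.000, 0.413) = 0.000
~(~(φ -> (ψ (+) φ)) /\ ψ) = 1 − 0.000 = 1.000
φ \/ ~(~(φ -> (ψ (+) φ)) /\ ψ) = max(0.035, 1.000) = 1.000
(φ \/ ~(~(φ -> (ψ (+) φ)) /\ ψ)) /\ φ = min(1.000, 0.035) = 0.035
~((φ \/ ~(~(φ -> (ψ (+) φ)) /\ ψ)) /\ φ) = 1 − 0.035 = 0.965
~~((φ \/ ~(~(φ -> (ψ (+) φ)) /\ ψ)) /\ φ) = 1 − 0.965 = 0.035

0.035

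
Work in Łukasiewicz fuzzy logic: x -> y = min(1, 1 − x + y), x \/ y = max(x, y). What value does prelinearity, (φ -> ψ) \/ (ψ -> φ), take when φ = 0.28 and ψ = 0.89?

φ -> ψ = min(1, 1 − 0.28 + 0.89) = min(1, 1.61) = 1.00
ψ -> φ = min(1, 1 − 0.89 + 0.28) = min(1, 0.39) = 0.39
(φ -> ψ) \/ (ψ -> φ) = max(1.00, 0.39) = 1.00
(As expected: a Ł∞-tautology — holds in every MV-chain.)

1.00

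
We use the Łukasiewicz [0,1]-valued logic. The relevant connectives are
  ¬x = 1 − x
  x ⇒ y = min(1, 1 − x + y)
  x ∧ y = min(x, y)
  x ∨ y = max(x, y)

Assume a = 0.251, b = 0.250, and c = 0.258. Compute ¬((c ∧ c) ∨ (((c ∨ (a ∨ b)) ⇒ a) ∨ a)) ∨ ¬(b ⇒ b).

0.007

c ∧ c = min(0.258, 0.258) = 0.258
a ∨ b = max(0.251, 0.250) = 0.251
c ∨ (a ∨ b) = max(0.258, 0.251) = 0.258
(c ∨ (a ∨ b)) ⇒ a = min(1, 1 − 0.258 + 0.251) = min(1, 0.993) = 0.993
((c ∨ (a ∨ b)) ⇒ a) ∨ a = max(0.993, 0.251) = 0.993
(c ∧ c) ∨ (((c ∨ (a ∨ b)) ⇒ a) ∨ a) = max(0.258, 0.993) = 0.993
¬((c ∧ c) ∨ (((c ∨ (a ∨ b)) ⇒ a) ∨ a)) = 1 − 0.993 = 0.007
b ⇒ b = min(1, 1 − 0.250 + 0.250) = min(1, 1.000) = 1.000
¬(b ⇒ b) = 1 − 1.000 = 0.000
¬((c ∧ c) ∨ (((c ∨ (a ∨ b)) ⇒ a) ∨ a)) ∨ ¬(b ⇒ b) = max(0.007, 0.000) = 0.007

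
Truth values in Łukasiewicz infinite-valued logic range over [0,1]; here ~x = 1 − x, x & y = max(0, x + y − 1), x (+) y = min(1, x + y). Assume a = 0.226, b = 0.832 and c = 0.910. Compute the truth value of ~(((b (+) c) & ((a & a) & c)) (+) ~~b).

b (+) c = min(1, 0.832 + 0.910) = min(1, 1.742) = 1.000
a & a = max(0, 0.226 + 0.226 − 1) = max(0, -0.548) = 0.000
(a & a) & c = max(0, 0.000 + 0.910 − 1) = max(0, -0.090) = 0.000
(b (+) c) & ((a & a) & c) = max(0, 1.000 + 0.000 − 1) = max(0, 0.000) = 0.000
~b = 1 − 0.832 = 0.168
~~b = 1 − 0.168 = 0.832
((b (+) c) & ((a & a) & c)) (+) ~~b = min(1, 0.000 + 0.832) = min(1, 0.832) = 0.832
~(((b (+) c) & ((a & a) & c)) (+) ~~b) = 1 − 0.832 = 0.168

0.168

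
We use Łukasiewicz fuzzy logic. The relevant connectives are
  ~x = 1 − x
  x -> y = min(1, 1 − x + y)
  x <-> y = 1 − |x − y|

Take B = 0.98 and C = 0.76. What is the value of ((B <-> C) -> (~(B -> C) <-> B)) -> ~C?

B <-> C = 1 − |0.98 − 0.76| = 1 − 0.22 = 0.78
B -> C = min(1, 1 − 0.98 + 0.76) = min(1, 0.78) = 0.78
~(B -> C) = 1 − 0.78 = 0.22
~(B -> C) <-> B = 1 − |0.22 − 0.98| = 1 − 0.76 = 0.24
(B <-> C) -> (~(B -> C) <-> B) = min(1, 1 − 0.78 + 0.24) = min(1, 0.46) = 0.46
~C = 1 − 0.76 = 0.24
((B <-> C) -> (~(B -> C) <-> B)) -> ~C = min(1, 1 − 0.46 + 0.24) = min(1, 0.78) = 0.78

0.78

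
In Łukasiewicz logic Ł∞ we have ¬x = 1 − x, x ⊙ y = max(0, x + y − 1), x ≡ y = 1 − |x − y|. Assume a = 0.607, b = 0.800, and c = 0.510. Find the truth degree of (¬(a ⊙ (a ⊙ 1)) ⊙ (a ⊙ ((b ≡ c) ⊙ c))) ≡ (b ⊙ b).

0.400

a ⊙ 1 = max(0, 0.607 + 1.000 − 1) = max(0, 0.607) = 0.607
a ⊙ (a ⊙ 1) = max(0, 0.607 + 0.607 − 1) = max(0, 0.214) = 0.214
¬(a ⊙ (a ⊙ 1)) = 1 − 0.214 = 0.786
b ≡ c = 1 − |0.800 − 0.510| = 1 − 0.290 = 0.710
(b ≡ c) ⊙ c = max(0, 0.710 + 0.510 − 1) = max(0, 0.220) = 0.220
a ⊙ ((b ≡ c) ⊙ c) = max(0, 0.607 + 0.220 − 1) = max(0, -0.173) = 0.000
¬(a ⊙ (a ⊙ 1)) ⊙ (a ⊙ ((b ≡ c) ⊙ c)) = max(0, 0.786 + 0.000 − 1) = max(0, -0.214) = 0.000
b ⊙ b = max(0, 0.800 + 0.800 − 1) = max(0, 0.600) = 0.600
(¬(a ⊙ (a ⊙ 1)) ⊙ (a ⊙ ((b ≡ c) ⊙ c))) ≡ (b ⊙ b) = 1 − |0.000 − 0.600| = 1 − 0.600 = 0.400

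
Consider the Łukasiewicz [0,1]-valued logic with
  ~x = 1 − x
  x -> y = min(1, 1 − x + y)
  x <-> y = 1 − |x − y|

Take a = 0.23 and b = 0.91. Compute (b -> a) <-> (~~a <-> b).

b -> a = min(1, 1 − 0.91 + 0.23) = min(1, 0.32) = 0.32
~a = 1 − 0.23 = 0.77
~~a = 1 − 0.77 = 0.23
~~a <-> b = 1 − |0.23 − 0.91| = 1 − 0.68 = 0.32
(b -> a) <-> (~~a <-> b) = 1 − |0.32 − 0.32| = 1 − 0.00 = 1.00

1.00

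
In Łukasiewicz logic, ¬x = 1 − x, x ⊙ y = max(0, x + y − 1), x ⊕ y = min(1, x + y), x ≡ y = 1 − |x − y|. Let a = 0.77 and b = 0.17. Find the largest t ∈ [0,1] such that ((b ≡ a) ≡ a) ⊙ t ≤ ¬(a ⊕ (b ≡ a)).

b ≡ a = 1 − |0.17 − 0.77| = 1 − 0.60 = 0.40
(b ≡ a) ≡ a = 1 − |0.40 − 0.77| = 1 − 0.37 = 0.63
So the left factor is (b ≡ a) ≡ a = 0.63.
a ⊕ (b ≡ a) = min(1, 0.77 + 0.40) = min(1, 1.17) = 1.00
¬(a ⊕ (b ≡ a)) = 1 − 1.00 = 0.00
So the right-hand bound is ¬(a ⊕ (b ≡ a)) = 0.00.
The residuum of the Łukasiewicz t-norm gives the supremum: min(1, 1 − 0.63 + 0.00).
1 − 0.63 + 0.00 = 0.37, so t = min(1, 0.37) = 0.37.
Check: 0.63 ⊙ 0.37 = max(0, 0.00) = 0.00 ≤ 0.00.

0.37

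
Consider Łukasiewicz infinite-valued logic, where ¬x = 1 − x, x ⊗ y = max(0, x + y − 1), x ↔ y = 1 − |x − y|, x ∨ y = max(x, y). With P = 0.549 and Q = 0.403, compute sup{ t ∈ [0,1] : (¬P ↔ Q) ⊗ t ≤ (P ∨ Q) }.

¬P = 1 − 0.549 = 0.451
¬P ↔ Q = 1 − |0.451 − 0.403| = 1 − 0.048 = 0.952
So the left factor is ¬P ↔ Q = 0.952.
P ∨ Q = max(0.549, 0.403) = 0.549
So the right-hand bound is P ∨ Q = 0.549.
The residuum of the Łukasiewicz t-norm gives the supremum: min(1, 1 − 0.952 + 0.549).
1 − 0.952 + 0.549 = 0.597, so t = min(1, 0.597) = 0.597.
Check: 0.952 ⊗ 0.597 = max(0, 0.549) = 0.549 ≤ 0.549.

0.597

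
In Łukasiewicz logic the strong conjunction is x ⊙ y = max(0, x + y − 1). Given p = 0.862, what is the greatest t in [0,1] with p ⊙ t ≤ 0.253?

The residuum of the Łukasiewicz t-norm gives the supremum: min(1, 1 − 0.862 + 0.253).
1 − 0.862 + 0.253 = 0.391, so t = min(1, 0.391) = 0.391.
Check: 0.862 ⊙ 0.391 = max(0, 0.253) = 0.253 ≤ 0.253.

0.391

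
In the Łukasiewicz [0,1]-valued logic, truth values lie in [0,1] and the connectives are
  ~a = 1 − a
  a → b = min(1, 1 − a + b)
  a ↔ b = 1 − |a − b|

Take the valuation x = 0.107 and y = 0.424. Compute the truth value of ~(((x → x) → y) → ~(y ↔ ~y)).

0.272

x → x = min(1, 1 − 0.107 + 0.107) = min(1, 1.000) = 1.000
(x → x) → y = min(1, 1 − 1.000 + 0.424) = min(1, 0.424) = 0.424
~y = 1 − 0.424 = 0.576
y ↔ ~y = 1 − |0.424 − 0.576| = 1 − 0.152 = 0.848
~(y ↔ ~y) = 1 − 0.848 = 0.152
((x → x) → y) → ~(y ↔ ~y) = min(1, 1 − 0.424 + 0.152) = min(1, 0.728) = 0.728
~(((x → x) → y) → ~(y ↔ ~y)) = 1 − 0.728 = 0.272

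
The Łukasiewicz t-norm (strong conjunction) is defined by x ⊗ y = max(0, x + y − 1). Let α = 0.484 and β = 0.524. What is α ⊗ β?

α ⊗ β = max(0, 0.484 + 0.524 − 1) = max(0, 0.008) = 0.008
For comparison, the Gödel (minimum) t-norm min(x, y) would give 0.484.

0.008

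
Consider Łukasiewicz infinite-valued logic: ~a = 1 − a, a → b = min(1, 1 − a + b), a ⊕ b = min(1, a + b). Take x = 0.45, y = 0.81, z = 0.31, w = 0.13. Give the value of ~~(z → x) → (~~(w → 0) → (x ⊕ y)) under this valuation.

1.00

z → x = min(1, 1 − 0.31 + 0.45) = min(1, 1.14) = 1.00
~(z → x) = 1 − 1.00 = 0.00
~~(z → x) = 1 − 0.00 = 1.00
w → 0 = min(1, 1 − 0.13 + 0.00) = min(1, 0.87) = 0.87
~(w → 0) = 1 − 0.87 = 0.13
~~(w → 0) = 1 − 0.13 = 0.87
x ⊕ y = min(1, 0.45 + 0.81) = min(1, 1.26) = 1.00
~~(w → 0) → (x ⊕ y) = min(1, 1 − 0.87 + 1.00) = min(1, 1.13) = 1.00
~~(z → x) → (~~(w → 0) → (x ⊕ y)) = min(1, 1 − 1.00 + 1.00) = min(1, 1.00) = 1.00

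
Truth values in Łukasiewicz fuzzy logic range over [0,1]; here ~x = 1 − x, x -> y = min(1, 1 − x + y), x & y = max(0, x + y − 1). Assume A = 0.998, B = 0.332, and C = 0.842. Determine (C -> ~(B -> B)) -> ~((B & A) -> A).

B -> B = min(1, 1 − 0.332 + 0.332) = min(1, 1.000) = 1.000
~(B -> B) = 1 − 1.000 = 0.000
C -> ~(B -> B) = min(1, 1 − 0.842 + 0.000) = min(1, 0.158) = 0.158
B & A = max(0, 0.332 + 0.998 − 1) = max(0, 0.330) = 0.330
(B & A) -> A = min(1, 1 − 0.330 + 0.998) = min(1, 1.668) = 1.000
~((B & A) -> A) = 1 − 1.000 = 0.000
(C -> ~(B -> B)) -> ~((B & A) -> A) = min(1, 1 − 0.158 + 0.000) = min(1, 0.842) = 0.842

0.842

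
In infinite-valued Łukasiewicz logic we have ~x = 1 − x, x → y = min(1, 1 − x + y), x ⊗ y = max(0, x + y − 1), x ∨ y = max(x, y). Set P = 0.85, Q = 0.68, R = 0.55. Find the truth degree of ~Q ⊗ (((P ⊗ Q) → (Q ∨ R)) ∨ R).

~Q = 1 − 0.68 = 0.32
P ⊗ Q = max(0, 0.85 + 0.68 − 1) = max(0, 0.53) = 0.53
Q ∨ R = max(0.68, 0.55) = 0.68
(P ⊗ Q) → (Q ∨ R) = min(1, 1 − 0.53 + 0.68) = min(1, 1.15) = 1.00
((P ⊗ Q) → (Q ∨ R)) ∨ R = max(1.00, 0.55) = 1.00
~Q ⊗ (((P ⊗ Q) → (Q ∨ R)) ∨ R) = max(0, 0.32 + 1.00 − 1) = max(0, 0.32) = 0.32

0.32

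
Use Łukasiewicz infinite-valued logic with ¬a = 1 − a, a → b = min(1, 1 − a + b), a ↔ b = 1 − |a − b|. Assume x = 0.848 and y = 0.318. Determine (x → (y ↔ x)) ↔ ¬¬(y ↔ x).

0.848

y ↔ x = 1 − |0.318 − 0.848| = 1 − 0.530 = 0.470
x → (y ↔ x) = min(1, 1 − 0.848 + 0.470) = min(1, 0.622) = 0.622
¬(y ↔ x) = 1 − 0.470 = 0.530
¬¬(y ↔ x) = 1 − 0.530 = 0.470
(x → (y ↔ x)) ↔ ¬¬(y ↔ x) = 1 − |0.622 − 0.470| = 1 − 0.152 = 0.848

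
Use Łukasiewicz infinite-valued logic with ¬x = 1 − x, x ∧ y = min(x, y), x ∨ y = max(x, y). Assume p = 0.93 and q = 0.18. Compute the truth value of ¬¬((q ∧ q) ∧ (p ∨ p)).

0.18

q ∧ q = min(0.18, 0.18) = 0.18
p ∨ p = max(0.93, 0.93) = 0.93
(q ∧ q) ∧ (p ∨ p) = min(0.18, 0.93) = 0.18
¬((q ∧ q) ∧ (p ∨ p)) = 1 − 0.18 = 0.82
¬¬((q ∧ q) ∧ (p ∨ p)) = 1 − 0.82 = 0.18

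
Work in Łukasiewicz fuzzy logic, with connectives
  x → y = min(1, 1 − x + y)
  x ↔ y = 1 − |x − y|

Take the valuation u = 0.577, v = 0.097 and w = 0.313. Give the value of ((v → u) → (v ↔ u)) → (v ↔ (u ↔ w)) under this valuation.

0.841

v → u = min(1, 1 − 0.097 + 0.577) = min(1, 1.480) = 1.000
v ↔ u = 1 − |0.097 − 0.577| = 1 − 0.480 = 0.520
(v → u) → (v ↔ u) = min(1, 1 − 1.000 + 0.520) = min(1, 0.520) = 0.520
u ↔ w = 1 − |0.577 − 0.313| = 1 − 0.264 = 0.736
v ↔ (u ↔ w) = 1 − |0.097 − 0.736| = 1 − 0.639 = 0.361
((v → u) → (v ↔ u)) → (v ↔ (u ↔ w)) = min(1, 1 − 0.520 + 0.361) = min(1, 0.841) = 0.841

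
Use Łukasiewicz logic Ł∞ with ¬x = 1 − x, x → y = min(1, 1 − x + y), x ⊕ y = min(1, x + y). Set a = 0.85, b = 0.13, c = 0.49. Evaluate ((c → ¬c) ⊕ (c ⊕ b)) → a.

0.85

¬c = 1 − 0.49 = 0.51
c → ¬c = min(1, 1 − 0.49 + 0.51) = min(1, 1.02) = 1.00
c ⊕ b = min(1, 0.49 + 0.13) = min(1, 0.62) = 0.62
(c → ¬c) ⊕ (c ⊕ b) = min(1, 1.00 + 0.62) = min(1, 1.62) = 1.00
((c → ¬c) ⊕ (c ⊕ b)) → a = min(1, 1 − 1.00 + 0.85) = min(1, 0.85) = 0.85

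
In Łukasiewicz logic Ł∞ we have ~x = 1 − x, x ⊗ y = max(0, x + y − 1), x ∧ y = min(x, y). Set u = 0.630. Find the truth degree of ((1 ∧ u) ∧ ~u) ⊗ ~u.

0.000

1 ∧ u = min(1.000, 0.630) = 0.630
~u = 1 − 0.630 = 0.370
(1 ∧ u) ∧ ~u = min(0.630, 0.370) = 0.370
((1 ∧ u) ∧ ~u) ⊗ ~u = max(0, 0.370 + 0.370 − 1) = max(0, -0.260) = 0.000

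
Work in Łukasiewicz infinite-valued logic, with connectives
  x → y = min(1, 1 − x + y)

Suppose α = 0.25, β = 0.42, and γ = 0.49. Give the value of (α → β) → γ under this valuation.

0.49

α → β = min(1, 1 − 0.25 + 0.42) = min(1, 1.17) = 1.00
(α → β) → γ = min(1, 1 − 1.00 + 0.49) = min(1, 0.49) = 0.49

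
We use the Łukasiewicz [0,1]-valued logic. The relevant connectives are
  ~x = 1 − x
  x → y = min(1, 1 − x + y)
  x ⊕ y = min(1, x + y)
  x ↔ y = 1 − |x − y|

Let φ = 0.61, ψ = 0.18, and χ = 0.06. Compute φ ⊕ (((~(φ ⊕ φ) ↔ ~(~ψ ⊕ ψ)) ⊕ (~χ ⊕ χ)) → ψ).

φ ⊕ φ = min(1, 0.61 + 0.61) = min(1, 1.22) = 1.00
~(φ ⊕ φ) = 1 − 1.00 = 0.00
~ψ = 1 − 0.18 = 0.82
~ψ ⊕ ψ = min(1, 0.82 + 0.18) = min(1, 1.00) = 1.00
~(~ψ ⊕ ψ) = 1 − 1.00 = 0.00
~(φ ⊕ φ) ↔ ~(~ψ ⊕ ψ) = 1 − |0.00 − 0.00| = 1 − 0.00 = 1.00
~χ = 1 − 0.06 = 0.94
~χ ⊕ χ = min(1, 0.94 + 0.06) = min(1, 1.00) = 1.00
(~(φ ⊕ φ) ↔ ~(~ψ ⊕ ψ)) ⊕ (~χ ⊕ χ) = min(1, 1.00 + 1.00) = min(1, 2.00) = 1.00
((~(φ ⊕ φ) ↔ ~(~ψ ⊕ ψ)) ⊕ (~χ ⊕ χ)) → ψ = min(1, 1 − 1.00 + 0.18) = min(1, 0.18) = 0.18
φ ⊕ (((~(φ ⊕ φ) ↔ ~(~ψ ⊕ ψ)) ⊕ (~χ ⊕ χ)) → ψ) = min(1, 0.61 + 0.18) = min(1, 0.79) = 0.79

0.79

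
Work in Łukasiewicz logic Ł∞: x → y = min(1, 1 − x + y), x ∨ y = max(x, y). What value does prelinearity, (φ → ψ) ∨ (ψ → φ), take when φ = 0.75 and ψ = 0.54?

1.00

φ → ψ = min(1, 1 − 0.75 + 0.54) = min(1, 0.79) = 0.79
ψ → φ = min(1, 1 − 0.54 + 0.75) = min(1, 1.21) = 1.00
(φ → ψ) ∨ (ψ → φ) = max(0.79, 1.00) = 1.00
(As expected: a Ł∞-tautology — holds in every MV-chain.)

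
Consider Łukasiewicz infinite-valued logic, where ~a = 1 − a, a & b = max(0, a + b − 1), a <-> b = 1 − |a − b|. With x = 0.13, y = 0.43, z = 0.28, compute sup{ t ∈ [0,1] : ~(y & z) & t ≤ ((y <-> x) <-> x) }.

0.43

y & z = max(0, 0.43 + 0.28 − 1) = max(0, -0.29) = 0.00
~(y & z) = 1 − 0.00 = 1.00
So the left factor is ~(y & z) = 1.00.
y <-> x = 1 − |0.43 − 0.13| = 1 − 0.30 = 0.70
(y <-> x) <-> x = 1 − |0.70 − 0.13| = 1 − 0.57 = 0.43
So the right-hand bound is (y <-> x) <-> x = 0.43.
The residuum of the Łukasiewicz t-norm gives the supremum: min(1, 1 − 1.00 + 0.43).
1 − 1.00 + 0.43 = 0.43, so t = min(1, 0.43) = 0.43.
Check: 1.00 & 0.43 = max(0, 0.43) = 0.43 ≤ 0.43.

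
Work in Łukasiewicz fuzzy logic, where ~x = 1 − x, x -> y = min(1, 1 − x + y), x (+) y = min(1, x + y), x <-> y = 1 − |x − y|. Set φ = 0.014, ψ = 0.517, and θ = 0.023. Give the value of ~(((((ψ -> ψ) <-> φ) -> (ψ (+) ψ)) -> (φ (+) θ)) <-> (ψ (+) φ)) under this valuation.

0.494

ψ -> ψ = min(1, 1 − 0.517 + 0.517) = min(1, 1.000) = 1.000
(ψ -> ψ) <-> φ = 1 − |1.000 − 0.014| = 1 − 0.986 = 0.014
ψ (+) ψ = min(1, 0.517 + 0.517) = min(1, 1.034) = 1.000
((ψ -> ψ) <-> φ) -> (ψ (+) ψ) = min(1, 1 − 0.014 + 1.000) = min(1, 1.986) = 1.000
φ (+) θ = min(1, 0.014 + 0.023) = min(1, 0.037) = 0.037
(((ψ -> ψ) <-> φ) -> (ψ (+) ψ)) -> (φ (+) θ) = min(1, 1 − 1.000 + 0.037) = min(1, 0.037) = 0.037
ψ (+) φ = min(1, 0.517 + 0.014) = min(1, 0.531) = 0.531
((((ψ -> ψ) <-> φ) -> (ψ (+) ψ)) -> (φ (+) θ)) <-> (ψ (+) φ) = 1 − |0.037 − 0.531| = 1 − 0.494 = 0.506
~(((((ψ -> ψ) <-> φ) -> (ψ (+) ψ)) -> (φ (+) θ)) <-> (ψ (+) φ)) = 1 − 0.506 = 0.494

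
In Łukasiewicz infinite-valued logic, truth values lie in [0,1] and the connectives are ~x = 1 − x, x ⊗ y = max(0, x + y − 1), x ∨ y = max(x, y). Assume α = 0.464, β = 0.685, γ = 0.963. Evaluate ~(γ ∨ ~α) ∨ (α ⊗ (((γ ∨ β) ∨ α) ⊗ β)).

0.112

~α = 1 − 0.464 = 0.536
γ ∨ ~α = max(0.963, 0.536) = 0.963
~(γ ∨ ~α) = 1 − 0.963 = 0.037
γ ∨ β = max(0.963, 0.685) = 0.963
(γ ∨ β) ∨ α = max(0.963, 0.464) = 0.963
((γ ∨ β) ∨ α) ⊗ β = max(0, 0.963 + 0.685 − 1) = max(0, 0.648) = 0.648
α ⊗ (((γ ∨ β) ∨ α) ⊗ β) = max(0, 0.464 + 0.648 − 1) = max(0, 0.112) = 0.112
~(γ ∨ ~α) ∨ (α ⊗ (((γ ∨ β) ∨ α) ⊗ β)) = max(0.037, 0.112) = 0.112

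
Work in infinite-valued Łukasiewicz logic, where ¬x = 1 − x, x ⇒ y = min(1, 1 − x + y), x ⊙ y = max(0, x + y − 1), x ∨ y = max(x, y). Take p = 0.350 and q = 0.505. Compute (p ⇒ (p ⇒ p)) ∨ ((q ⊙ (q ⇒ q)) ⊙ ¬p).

1.000

p ⇒ p = min(1, 1 − 0.350 + 0.350) = min(1, 1.000) = 1.000
p ⇒ (p ⇒ p) = min(1, 1 − 0.350 + 1.000) = min(1, 1.650) = 1.000
q ⇒ q = min(1, 1 − 0.505 + 0.505) = min(1, 1.000) = 1.000
q ⊙ (q ⇒ q) = max(0, 0.505 + 1.000 − 1) = max(0, 0.505) = 0.505
¬p = 1 − 0.350 = 0.650
(q ⊙ (q ⇒ q)) ⊙ ¬p = max(0, 0.505 + 0.650 − 1) = max(0, 0.155) = 0.155
(p ⇒ (p ⇒ p)) ∨ ((q ⊙ (q ⇒ q)) ⊙ ¬p) = max(1.000, 0.155) = 1.000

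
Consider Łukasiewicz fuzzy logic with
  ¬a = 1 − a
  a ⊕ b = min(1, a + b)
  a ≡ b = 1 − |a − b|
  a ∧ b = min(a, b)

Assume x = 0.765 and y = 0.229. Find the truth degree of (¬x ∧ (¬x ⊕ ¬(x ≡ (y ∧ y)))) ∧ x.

¬x = 1 − 0.765 = 0.235
y ∧ y = min(0.229, 0.229) = 0.229
x ≡ (y ∧ y) = 1 − |0.765 − 0.229| = 1 − 0.536 = 0.464
¬(x ≡ (y ∧ y)) = 1 − 0.464 = 0.536
¬x ⊕ ¬(x ≡ (y ∧ y)) = min(1, 0.235 + 0.536) = min(1, 0.771) = 0.771
¬x ∧ (¬x ⊕ ¬(x ≡ (y ∧ y))) = min(0.235, 0.771) = 0.235
(¬x ∧ (¬x ⊕ ¬(x ≡ (y ∧ y)))) ∧ x = min(0.235, 0.765) = 0.235

0.235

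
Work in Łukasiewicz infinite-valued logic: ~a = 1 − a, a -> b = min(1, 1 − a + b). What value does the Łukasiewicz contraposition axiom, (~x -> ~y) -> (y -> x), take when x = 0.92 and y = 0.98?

~x = 1 − 0.92 = 0.08
~y = 1 − 0.98 = 0.02
~x -> ~y = min(1, 1 − 0.08 + 0.02) = min(1, 0.94) = 0.94
y -> x = min(1, 1 − 0.98 + 0.92) = min(1, 0.94) = 0.94
(~x -> ~y) -> (y -> x) = min(1, 1 − 0.94 + 0.94) = min(1, 1.00) = 1.00
(As expected: an axiom of Ł∞, always 1.)

1.00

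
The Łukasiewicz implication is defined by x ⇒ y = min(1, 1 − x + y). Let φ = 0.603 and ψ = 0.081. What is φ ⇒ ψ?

0.478

φ ⇒ ψ = min(1, 1 − 0.603 + 0.081) = min(1, 0.478) = 0.478
For comparison, the Gödel implication (1 if x ≤ y else y) would give 0.081.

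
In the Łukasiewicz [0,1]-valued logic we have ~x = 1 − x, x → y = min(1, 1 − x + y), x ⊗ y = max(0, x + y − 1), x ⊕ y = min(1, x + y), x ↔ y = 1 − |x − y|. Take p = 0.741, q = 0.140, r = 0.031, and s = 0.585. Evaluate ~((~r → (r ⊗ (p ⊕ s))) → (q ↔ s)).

0.000

~r = 1 − 0.031 = 0.969
p ⊕ s = min(1, 0.741 + 0.585) = min(1, 1.326) = 1.000
r ⊗ (p ⊕ s) = max(0, 0.031 + 1.000 − 1) = max(0, 0.031) = 0.031
~r → (r ⊗ (p ⊕ s)) = min(1, 1 − 0.969 + 0.031) = min(1, 0.062) = 0.062
q ↔ s = 1 − |0.140 − 0.585| = 1 − 0.445 = 0.555
(~r → (r ⊗ (p ⊕ s))) → (q ↔ s) = min(1, 1 − 0.062 + 0.555) = min(1, 1.493) = 1.000
~((~r → (r ⊗ (p ⊕ s))) → (q ↔ s)) = 1 − 1.000 = 0.000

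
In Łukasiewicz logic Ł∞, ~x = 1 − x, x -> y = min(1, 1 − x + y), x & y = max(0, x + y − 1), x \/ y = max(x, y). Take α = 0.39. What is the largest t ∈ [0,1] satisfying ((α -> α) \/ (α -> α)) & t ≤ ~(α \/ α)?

α -> α = min(1, 1 − 0.39 + 0.39) = min(1, 1.00) = 1.00
(α -> α) \/ (α -> α) = max(1.00, 1.00) = 1.00
So the left factor is (α -> α) \/ (α -> α) = 1.00.
α \/ α = max(0.39, 0.39) = 0.39
~(α \/ α) = 1 − 0.39 = 0.61
So the right-hand bound is ~(α \/ α) = 0.61.
The residuum of the Łukasiewicz t-norm gives the supremum: min(1, 1 − 1.00 + 0.61).
1 − 1.00 + 0.61 = 0.61, so t = min(1, 0.61) = 0.61.
Check: 1.00 & 0.61 = max(0, 0.61) = 0.61 ≤ 0.61.

0.61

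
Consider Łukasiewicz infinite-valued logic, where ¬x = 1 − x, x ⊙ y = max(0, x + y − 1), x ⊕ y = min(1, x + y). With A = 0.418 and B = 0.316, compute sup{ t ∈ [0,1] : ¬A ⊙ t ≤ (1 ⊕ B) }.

1.000

¬A = 1 − 0.418 = 0.582
So the left factor is ¬A = 0.582.
1 ⊕ B = min(1, 1.000 + 0.316) = min(1, 1.316) = 1.000
So the right-hand bound is 1 ⊕ B = 1.000.
The residuum of the Łukasiewicz t-norm gives the supremum: min(1, 1 − 0.582 + 1.000).
1 − 0.582 + 1.000 = 1.418, so t = min(1, 1.418) = 1.000.
Check: 0.582 ⊙ 1.000 = max(0, 0.582) = 0.582 ≤ 1.000.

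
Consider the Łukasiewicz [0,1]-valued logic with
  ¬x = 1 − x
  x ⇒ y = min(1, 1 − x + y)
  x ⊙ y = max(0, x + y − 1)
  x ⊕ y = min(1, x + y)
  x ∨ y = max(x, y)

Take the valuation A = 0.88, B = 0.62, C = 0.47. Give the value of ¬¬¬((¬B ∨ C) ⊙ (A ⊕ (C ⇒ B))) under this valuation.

0.53

¬B = 1 − 0.62 = 0.38
¬B ∨ C = max(0.38, 0.47) = 0.47
C ⇒ B = min(1, 1 − 0.47 + 0.62) = min(1, 1.15) = 1.00
A ⊕ (C ⇒ B) = min(1, 0.88 + 1.00) = min(1, 1.88) = 1.00
(¬B ∨ C) ⊙ (A ⊕ (C ⇒ B)) = max(0, 0.47 + 1.00 − 1) = max(0, 0.47) = 0.47
¬((¬B ∨ C) ⊙ (A ⊕ (C ⇒ B))) = 1 − 0.47 = 0.53
¬¬((¬B ∨ C) ⊙ (A ⊕ (C ⇒ B))) = 1 − 0.53 = 0.47
¬¬¬((¬B ∨ C) ⊙ (A ⊕ (C ⇒ B))) = 1 − 0.47 = 0.53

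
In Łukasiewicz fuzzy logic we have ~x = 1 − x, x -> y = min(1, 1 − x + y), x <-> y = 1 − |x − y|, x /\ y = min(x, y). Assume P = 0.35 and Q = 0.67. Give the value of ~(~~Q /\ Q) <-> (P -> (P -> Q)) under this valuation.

0.33

~Q = 1 − 0.67 = 0.33
~~Q = 1 − 0.33 = 0.67
~~Q /\ Q = min(0.67, 0.67) = 0.67
~(~~Q /\ Q) = 1 − 0.67 = 0.33
P -> Q = min(1, 1 − 0.35 + 0.67) = min(1, 1.32) = 1.00
P -> (P -> Q) = min(1, 1 − 0.35 + 1.00) = min(1, 1.65) = 1.00
~(~~Q /\ Q) <-> (P -> (P -> Q)) = 1 − |0.33 − 1.00| = 1 − 0.67 = 0.33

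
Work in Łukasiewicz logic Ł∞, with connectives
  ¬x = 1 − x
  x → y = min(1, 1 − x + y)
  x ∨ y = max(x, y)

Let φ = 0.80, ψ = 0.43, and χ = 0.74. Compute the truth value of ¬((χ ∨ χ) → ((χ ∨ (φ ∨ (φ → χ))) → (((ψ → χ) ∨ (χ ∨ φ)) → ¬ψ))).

0.11

χ ∨ χ = max(0.74, 0.74) = 0.74
φ → χ = min(1, 1 − 0.80 + 0.74) = min(1, 0.94) = 0.94
φ ∨ (φ → χ) = max(0.80, 0.94) = 0.94
χ ∨ (φ ∨ (φ → χ)) = max(0.74, 0.94) = 0.94
ψ → χ = min(1, 1 − 0.43 + 0.74) = min(1, 1.31) = 1.00
χ ∨ φ = max(0.74, 0.80) = 0.80
(ψ → χ) ∨ (χ ∨ φ) = max(1.00, 0.80) = 1.00
¬ψ = 1 − 0.43 = 0.57
((ψ → χ) ∨ (χ ∨ φ)) → ¬ψ = min(1, 1 − 1.00 + 0.57) = min(1, 0.57) = 0.57
(χ ∨ (φ ∨ (φ → χ))) → (((ψ → χ) ∨ (χ ∨ φ)) → ¬ψ) = min(1, 1 − 0.94 + 0.57) = min(1, 0.63) = 0.63
(χ ∨ χ) → ((χ ∨ (φ ∨ (φ → χ))) → (((ψ → χ) ∨ (χ ∨ φ)) → ¬ψ)) = min(1, 1 − 0.74 + 0.63) = min(1, 0.89) = 0.89
¬((χ ∨ χ) → ((χ ∨ (φ ∨ (φ → χ))) → (((ψ → χ) ∨ (χ ∨ φ)) → ¬ψ))) = 1 − 0.89 = 0.11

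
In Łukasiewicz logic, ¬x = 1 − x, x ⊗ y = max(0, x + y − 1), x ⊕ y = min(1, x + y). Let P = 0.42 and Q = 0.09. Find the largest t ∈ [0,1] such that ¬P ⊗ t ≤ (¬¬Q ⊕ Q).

0.60

¬P = 1 − 0.42 = 0.58
So the left factor is ¬P = 0.58.
¬Q = 1 − 0.09 = 0.91
¬¬Q = 1 − 0.91 = 0.09
¬¬Q ⊕ Q = min(1, 0.09 + 0.09) = min(1, 0.18) = 0.18
So the right-hand bound is ¬¬Q ⊕ Q = 0.18.
The residuum of the Łukasiewicz t-norm gives the supremum: min(1, 1 − 0.58 + 0.18).
1 − 0.58 + 0.18 = 0.60, so t = min(1, 0.60) = 0.60.
Check: 0.58 ⊗ 0.60 = max(0, 0.18) = 0.18 ≤ 0.18.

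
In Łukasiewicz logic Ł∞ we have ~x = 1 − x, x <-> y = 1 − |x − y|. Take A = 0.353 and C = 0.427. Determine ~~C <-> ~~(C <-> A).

0.501

~C = 1 − 0.427 = 0.573
~~C = 1 − 0.573 = 0.427
C <-> A = 1 − |0.427 − 0.353| = 1 − 0.074 = 0.926
~(C <-> A) = 1 − 0.926 = 0.074
~~(C <-> A) = 1 − 0.074 = 0.926
~~C <-> ~~(C <-> A) = 1 − |0.427 − 0.926| = 1 − 0.499 = 0.501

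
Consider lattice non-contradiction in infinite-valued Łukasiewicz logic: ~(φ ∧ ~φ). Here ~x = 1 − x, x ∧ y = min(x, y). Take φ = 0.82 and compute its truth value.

~φ = 1 − 0.82 = 0.18
φ ∧ ~φ = min(0.82, 0.18) = 0.18
~(φ ∧ ~φ) = 1 − 0.18 = 0.82
(The value 0.82 < 1 shows this instance is not satisfied; not a Ł∞-tautology — its value is 1 − min(a, 1−a).)

0.82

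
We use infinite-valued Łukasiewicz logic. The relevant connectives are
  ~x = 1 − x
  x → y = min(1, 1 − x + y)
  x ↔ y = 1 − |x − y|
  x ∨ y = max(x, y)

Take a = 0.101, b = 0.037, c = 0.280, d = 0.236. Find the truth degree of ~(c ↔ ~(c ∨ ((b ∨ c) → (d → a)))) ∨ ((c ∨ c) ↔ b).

0.757

b ∨ c = max(0.037, 0.280) = 0.280
d → a = min(1, 1 − 0.236 + 0.101) = min(1, 0.865) = 0.865
(b ∨ c) → (d → a) = min(1, 1 − 0.280 + 0.865) = min(1, 1.585) = 1.000
c ∨ ((b ∨ c) → (d → a)) = max(0.280, 1.000) = 1.000
~(c ∨ ((b ∨ c) → (d → a))) = 1 − 1.000 = 0.000
c ↔ ~(c ∨ ((b ∨ c) → (d → a))) = 1 − |0.280 − 0.000| = 1 − 0.280 = 0.720
~(c ↔ ~(c ∨ ((b ∨ c) → (d → a)))) = 1 − 0.720 = 0.280
c ∨ c = max(0.280, 0.280) = 0.280
(c ∨ c) ↔ b = 1 − |0.280 − 0.037| = 1 − 0.243 = 0.757
~(c ↔ ~(c ∨ ((b ∨ c) → (d → a)))) ∨ ((c ∨ c) ↔ b) = max(0.280, 0.757) = 0.757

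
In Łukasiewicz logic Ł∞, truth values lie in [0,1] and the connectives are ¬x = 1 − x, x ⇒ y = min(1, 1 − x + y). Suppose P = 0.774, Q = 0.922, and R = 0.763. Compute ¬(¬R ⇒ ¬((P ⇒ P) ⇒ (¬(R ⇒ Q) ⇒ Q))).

0.237

¬R = 1 − 0.763 = 0.237
P ⇒ P = min(1, 1 − 0.774 + 0.774) = min(1, 1.000) = 1.000
R ⇒ Q = min(1, 1 − 0.763 + 0.922) = min(1, 1.159) = 1.000
¬(R ⇒ Q) = 1 − 1.000 = 0.000
¬(R ⇒ Q) ⇒ Q = min(1, 1 − 0.000 + 0.922) = min(1, 1.922) = 1.000
(P ⇒ P) ⇒ (¬(R ⇒ Q) ⇒ Q) = min(1, 1 − 1.000 + 1.000) = min(1, 1.000) = 1.000
¬((P ⇒ P) ⇒ (¬(R ⇒ Q) ⇒ Q)) = 1 − 1.000 = 0.000
¬R ⇒ ¬((P ⇒ P) ⇒ (¬(R ⇒ Q) ⇒ Q)) = min(1, 1 − 0.237 + 0.000) = min(1, 0.763) = 0.763
¬(¬R ⇒ ¬((P ⇒ P) ⇒ (¬(R ⇒ Q) ⇒ Q))) = 1 − 0.763 = 0.237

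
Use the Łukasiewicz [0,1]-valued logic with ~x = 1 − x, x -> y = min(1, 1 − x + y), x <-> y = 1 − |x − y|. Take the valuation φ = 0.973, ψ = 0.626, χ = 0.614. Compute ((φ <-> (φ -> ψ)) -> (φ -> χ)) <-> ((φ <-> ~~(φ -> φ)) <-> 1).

φ -> ψ = min(1, 1 − 0.973 + 0.626) = min(1, 0.653) = 0.653
φ <-> (φ -> ψ) = 1 − |0.973 − 0.653| = 1 − 0.320 = 0.680
φ -> χ = min(1, 1 − 0.973 + 0.614) = min(1, 0.641) = 0.641
(φ <-> (φ -> ψ)) -> (φ -> χ) = min(1, 1 − 0.680 + 0.641) = min(1, 0.961) = 0.961
φ -> φ = min(1, 1 − 0.973 + 0.973) = min(1, 1.000) = 1.000
~(φ -> φ) = 1 − 1.000 = 0.000
~~(φ -> φ) = 1 − 0.000 = 1.000
φ <-> ~~(φ -> φ) = 1 − |0.973 − 1.000| = 1 − 0.027 = 0.973
(φ <-> ~~(φ -> φ)) <-> 1 = 1 − |0.973 − 1.000| = 1 − 0.027 = 0.973
((φ <-> (φ -> ψ)) -> (φ -> χ)) <-> ((φ <-> ~~(φ -> φ)) <-> 1) = 1 − |0.961 − 0.973| = 1 − 0.012 = 0.988

0.988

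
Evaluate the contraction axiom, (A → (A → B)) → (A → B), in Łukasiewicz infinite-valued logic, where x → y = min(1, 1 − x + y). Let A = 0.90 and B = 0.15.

A → B = min(1, 1 − 0.90 + 0.15) = min(1, 0.25) = 0.25
A → (A → B) = min(1, 1 − 0.90 + 0.25) = min(1, 0.35) = 0.35
(A → (A → B)) → (A → B) = min(1, 1 − 0.35 + 0.25) = min(1, 0.90) = 0.90
(The value 0.90 < 1 shows this instance is not satisfied; fails in Ł∞ (the t-norm is not idempotent).)

0.90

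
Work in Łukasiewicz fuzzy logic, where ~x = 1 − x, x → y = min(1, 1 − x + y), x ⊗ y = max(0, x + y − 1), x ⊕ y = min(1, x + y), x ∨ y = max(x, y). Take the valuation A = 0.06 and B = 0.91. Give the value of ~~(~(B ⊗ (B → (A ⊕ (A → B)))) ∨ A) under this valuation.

A → B = min(1, 1 − 0.06 + 0.91) = min(1, 1.85) = 1.00
A ⊕ (A → B) = min(1, 0.06 + 1.00) = min(1, 1.06) = 1.00
B → (A ⊕ (A → B)) = min(1, 1 − 0.91 + 1.00) = min(1, 1.09) = 1.00
B ⊗ (B → (A ⊕ (A → B))) = max(0, 0.91 + 1.00 − 1) = max(0, 0.91) = 0.91
~(B ⊗ (B → (A ⊕ (A → B)))) = 1 − 0.91 = 0.09
~(B ⊗ (B → (A ⊕ (A → B)))) ∨ A = max(0.09, 0.06) = 0.09
~(~(B ⊗ (B → (A ⊕ (A → B)))) ∨ A) = 1 − 0.09 = 0.91
~~(~(B ⊗ (B → (A ⊕ (A → B)))) ∨ A) = 1 − 0.91 = 0.09

0.09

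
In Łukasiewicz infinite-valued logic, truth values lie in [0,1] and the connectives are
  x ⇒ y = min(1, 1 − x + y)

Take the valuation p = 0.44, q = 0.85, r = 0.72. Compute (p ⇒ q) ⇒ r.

0.72

p ⇒ q = min(1, 1 − 0.44 + 0.85) = min(1, 1.41) = 1.00
(p ⇒ q) ⇒ r = min(1, 1 − 1.00 + 0.72) = min(1, 0.72) = 0.72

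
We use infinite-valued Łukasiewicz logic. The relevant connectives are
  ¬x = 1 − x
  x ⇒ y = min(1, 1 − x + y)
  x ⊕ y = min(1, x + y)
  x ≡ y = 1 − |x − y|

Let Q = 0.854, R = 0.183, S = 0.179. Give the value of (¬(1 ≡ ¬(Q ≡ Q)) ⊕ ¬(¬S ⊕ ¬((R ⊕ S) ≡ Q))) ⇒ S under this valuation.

Q ≡ Q = 1 − |0.854 − 0.854| = 1 − 0.000 = 1.000
¬(Q ≡ Q) = 1 − 1.000 = 0.000
1 ≡ ¬(Q ≡ Q) = 1 − |1.000 − 0.000| = 1 − 1.000 = 0.000
¬(1 ≡ ¬(Q ≡ Q)) = 1 − 0.000 = 1.000
¬S = 1 − 0.179 = 0.821
R ⊕ S = min(1, 0.183 + 0.179) = min(1, 0.362) = 0.362
(R ⊕ S) ≡ Q = 1 − |0.362 − 0.854| = 1 − 0.492 = 0.508
¬((R ⊕ S) ≡ Q) = 1 − 0.508 = 0.492
¬S ⊕ ¬((R ⊕ S) ≡ Q) = min(1, 0.821 + 0.492) = min(1, 1.313) = 1.000
¬(¬S ⊕ ¬((R ⊕ S) ≡ Q)) = 1 − 1.000 = 0.000
¬(1 ≡ ¬(Q ≡ Q)) ⊕ ¬(¬S ⊕ ¬((R ⊕ S) ≡ Q)) = min(1, 1.000 + 0.000) = min(1, 1.000) = 1.000
(¬(1 ≡ ¬(Q ≡ Q)) ⊕ ¬(¬S ⊕ ¬((R ⊕ S) ≡ Q))) ⇒ S = min(1, 1 − 1.000 + 0.179) = min(1, 0.179) = 0.179

0.179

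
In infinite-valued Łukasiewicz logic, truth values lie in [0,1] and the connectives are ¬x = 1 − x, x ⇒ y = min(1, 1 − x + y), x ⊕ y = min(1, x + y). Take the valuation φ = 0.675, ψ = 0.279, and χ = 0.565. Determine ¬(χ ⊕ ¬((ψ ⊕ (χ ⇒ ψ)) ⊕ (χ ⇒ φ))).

χ ⇒ ψ = min(1, 1 − 0.565 + 0.279) = min(1, 0.714) = 0.714
ψ ⊕ (χ ⇒ ψ) = min(1, 0.279 + 0.714) = min(1, 0.993) = 0.993
χ ⇒ φ = min(1, 1 − 0.565 + 0.675) = min(1, 1.110) = 1.000
(ψ ⊕ (χ ⇒ ψ)) ⊕ (χ ⇒ φ) = min(1, 0.993 + 1.000) = min(1, 1.993) = 1.000
¬((ψ ⊕ (χ ⇒ ψ)) ⊕ (χ ⇒ φ)) = 1 − 1.000 = 0.000
χ ⊕ ¬((ψ ⊕ (χ ⇒ ψ)) ⊕ (χ ⇒ φ)) = min(1, 0.565 + 0.000) = min(1, 0.565) = 0.565
¬(χ ⊕ ¬((ψ ⊕ (χ ⇒ ψ)) ⊕ (χ ⇒ φ))) = 1 − 0.565 = 0.435

0.435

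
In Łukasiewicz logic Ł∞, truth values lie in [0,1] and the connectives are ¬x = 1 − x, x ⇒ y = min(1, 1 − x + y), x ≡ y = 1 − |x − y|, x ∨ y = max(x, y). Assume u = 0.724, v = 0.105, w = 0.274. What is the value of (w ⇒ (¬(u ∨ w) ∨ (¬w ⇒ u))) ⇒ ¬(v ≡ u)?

0.619

u ∨ w = max(0.724, 0.274) = 0.724
¬(u ∨ w) = 1 − 0.724 = 0.276
¬w = 1 − 0.274 = 0.726
¬w ⇒ u = min(1, 1 − 0.726 + 0.724) = min(1, 0.998) = 0.998
¬(u ∨ w) ∨ (¬w ⇒ u) = max(0.276, 0.998) = 0.998
w ⇒ (¬(u ∨ w) ∨ (¬w ⇒ u)) = min(1, 1 − 0.274 + 0.998) = min(1, 1.724) = 1.000
v ≡ u = 1 − |0.105 − 0.724| = 1 − 0.619 = 0.381
¬(v ≡ u) = 1 − 0.381 = 0.619
(w ⇒ (¬(u ∨ w) ∨ (¬w ⇒ u))) ⇒ ¬(v ≡ u) = min(1, 1 − 1.000 + 0.619) = min(1, 0.619) = 0.619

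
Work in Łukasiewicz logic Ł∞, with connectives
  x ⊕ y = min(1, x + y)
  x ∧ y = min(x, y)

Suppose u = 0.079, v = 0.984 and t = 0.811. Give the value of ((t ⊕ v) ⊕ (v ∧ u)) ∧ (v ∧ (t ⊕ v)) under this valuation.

t ⊕ v = min(1, 0.811 + 0.984) = min(1, 1.795) = 1.000
v ∧ u = min(0.984, 0.079) = 0.079
(t ⊕ v) ⊕ (v ∧ u) = min(1, 1.000 + 0.079) = min(1, 1.079) = 1.000
v ∧ (t ⊕ v) = min(0.984, 1.000) = 0.984
((t ⊕ v) ⊕ (v ∧ u)) ∧ (v ∧ (t ⊕ v)) = min(1.000, 0.984) = 0.984

0.984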